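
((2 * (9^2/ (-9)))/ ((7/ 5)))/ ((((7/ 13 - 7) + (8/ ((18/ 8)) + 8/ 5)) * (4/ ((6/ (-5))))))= -2.95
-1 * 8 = -8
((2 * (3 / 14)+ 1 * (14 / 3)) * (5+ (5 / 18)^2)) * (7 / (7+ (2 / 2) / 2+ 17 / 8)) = 50290 / 2673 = 18.81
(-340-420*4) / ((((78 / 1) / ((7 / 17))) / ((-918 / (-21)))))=-6060 / 13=-466.15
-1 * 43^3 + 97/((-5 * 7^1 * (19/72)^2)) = -1005073793/12635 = -79546.80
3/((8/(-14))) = -21/4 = -5.25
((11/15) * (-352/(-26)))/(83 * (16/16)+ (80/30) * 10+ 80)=1936/36985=0.05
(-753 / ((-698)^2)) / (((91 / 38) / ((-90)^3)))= 470.49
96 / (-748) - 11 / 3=-2129 / 561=-3.80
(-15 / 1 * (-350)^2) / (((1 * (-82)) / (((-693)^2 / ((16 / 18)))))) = 1985529459375 / 164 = 12106886947.41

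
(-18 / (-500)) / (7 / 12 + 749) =54 / 1124375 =0.00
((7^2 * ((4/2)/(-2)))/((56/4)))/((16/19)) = -133/32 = -4.16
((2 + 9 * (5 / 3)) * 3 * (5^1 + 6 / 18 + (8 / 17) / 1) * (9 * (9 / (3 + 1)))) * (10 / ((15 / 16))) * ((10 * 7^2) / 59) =31328640 / 59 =530993.90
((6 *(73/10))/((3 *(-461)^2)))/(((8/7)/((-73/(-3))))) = 37303/25502520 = 0.00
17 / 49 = 0.35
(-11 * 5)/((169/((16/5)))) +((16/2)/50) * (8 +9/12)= 303/845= 0.36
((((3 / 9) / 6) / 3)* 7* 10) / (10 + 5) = 7 / 81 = 0.09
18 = 18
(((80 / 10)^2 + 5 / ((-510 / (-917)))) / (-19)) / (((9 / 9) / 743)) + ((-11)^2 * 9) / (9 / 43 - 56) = -13361143091 / 4649262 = -2873.82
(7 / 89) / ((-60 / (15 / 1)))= -7 / 356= -0.02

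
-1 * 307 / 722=-307 / 722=-0.43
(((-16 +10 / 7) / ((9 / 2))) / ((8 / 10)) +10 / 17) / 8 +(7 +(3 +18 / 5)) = 188033 / 14280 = 13.17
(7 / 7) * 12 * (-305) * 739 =-2704740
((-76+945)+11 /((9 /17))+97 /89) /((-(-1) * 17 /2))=1427170 /13617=104.81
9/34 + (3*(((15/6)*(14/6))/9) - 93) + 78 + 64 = 51.21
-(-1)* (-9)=-9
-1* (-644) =644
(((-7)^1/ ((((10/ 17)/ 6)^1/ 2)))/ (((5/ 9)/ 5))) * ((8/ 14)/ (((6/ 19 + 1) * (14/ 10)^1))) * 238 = -2372112/ 25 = -94884.48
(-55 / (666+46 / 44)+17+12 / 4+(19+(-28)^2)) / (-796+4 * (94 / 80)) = -1.04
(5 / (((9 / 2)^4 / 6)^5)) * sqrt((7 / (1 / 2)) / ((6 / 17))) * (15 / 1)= 838860800 * sqrt(357) / 50031545098999707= 0.00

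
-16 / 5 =-3.20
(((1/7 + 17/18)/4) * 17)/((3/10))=11645/756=15.40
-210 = -210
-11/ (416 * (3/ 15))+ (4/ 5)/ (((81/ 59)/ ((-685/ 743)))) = -16760177/ 25036128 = -0.67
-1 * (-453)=453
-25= -25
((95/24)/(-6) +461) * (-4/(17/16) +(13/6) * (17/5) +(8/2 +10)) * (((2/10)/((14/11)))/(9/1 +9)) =6545839883/92534400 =70.74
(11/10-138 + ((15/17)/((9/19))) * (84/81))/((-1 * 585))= 1858513/8055450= 0.23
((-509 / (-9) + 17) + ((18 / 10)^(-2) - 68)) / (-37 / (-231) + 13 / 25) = 914375 / 106056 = 8.62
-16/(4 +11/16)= -256/75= -3.41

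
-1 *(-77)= 77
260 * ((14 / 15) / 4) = 60.67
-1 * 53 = -53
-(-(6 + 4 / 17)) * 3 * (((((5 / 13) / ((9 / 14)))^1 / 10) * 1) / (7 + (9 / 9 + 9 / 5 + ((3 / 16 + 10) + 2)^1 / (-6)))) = 118720 / 824109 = 0.14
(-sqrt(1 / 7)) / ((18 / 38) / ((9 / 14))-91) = 19*sqrt(7) / 12005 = 0.00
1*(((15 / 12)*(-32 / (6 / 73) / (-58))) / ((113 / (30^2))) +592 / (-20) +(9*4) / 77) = 47560168 / 1261645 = 37.70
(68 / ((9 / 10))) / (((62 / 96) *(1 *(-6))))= -19.50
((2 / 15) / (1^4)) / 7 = 0.02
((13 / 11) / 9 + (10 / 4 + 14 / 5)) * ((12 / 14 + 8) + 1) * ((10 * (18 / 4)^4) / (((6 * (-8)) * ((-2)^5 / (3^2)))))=811405431 / 630784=1286.34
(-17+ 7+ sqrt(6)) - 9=-19+ sqrt(6)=-16.55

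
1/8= 0.12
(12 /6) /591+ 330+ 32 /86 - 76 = 254.38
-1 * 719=-719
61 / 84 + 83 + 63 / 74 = 262867 / 3108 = 84.58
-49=-49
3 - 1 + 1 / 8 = 17 / 8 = 2.12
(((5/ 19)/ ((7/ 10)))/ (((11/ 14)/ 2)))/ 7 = 200/ 1463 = 0.14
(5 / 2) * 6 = 15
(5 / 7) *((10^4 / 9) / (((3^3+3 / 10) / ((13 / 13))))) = 500000 / 17199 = 29.07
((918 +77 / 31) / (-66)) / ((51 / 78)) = -370955 / 17391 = -21.33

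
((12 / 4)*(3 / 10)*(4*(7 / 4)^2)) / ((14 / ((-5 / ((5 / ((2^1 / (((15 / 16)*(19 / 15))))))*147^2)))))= -2 / 32585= -0.00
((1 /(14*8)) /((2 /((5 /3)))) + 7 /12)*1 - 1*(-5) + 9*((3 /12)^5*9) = 121925 /21504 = 5.67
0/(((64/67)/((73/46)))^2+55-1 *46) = 0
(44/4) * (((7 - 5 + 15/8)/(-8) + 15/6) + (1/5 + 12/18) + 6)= 93797/960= 97.71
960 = 960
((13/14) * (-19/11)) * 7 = -247/22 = -11.23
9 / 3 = 3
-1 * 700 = -700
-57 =-57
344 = 344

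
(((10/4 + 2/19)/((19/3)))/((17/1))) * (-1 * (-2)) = 297/6137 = 0.05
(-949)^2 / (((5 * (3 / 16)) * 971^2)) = 14409616 / 14142615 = 1.02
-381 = -381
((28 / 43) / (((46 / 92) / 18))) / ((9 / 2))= 224 / 43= 5.21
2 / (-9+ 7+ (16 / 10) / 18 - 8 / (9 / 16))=-15 / 121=-0.12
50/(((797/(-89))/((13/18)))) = -28925/7173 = -4.03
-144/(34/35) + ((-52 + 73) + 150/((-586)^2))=-371381499/2918866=-127.23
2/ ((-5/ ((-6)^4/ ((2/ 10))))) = -2592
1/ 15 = 0.07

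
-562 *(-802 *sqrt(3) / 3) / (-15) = -450724 *sqrt(3) / 45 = -17348.37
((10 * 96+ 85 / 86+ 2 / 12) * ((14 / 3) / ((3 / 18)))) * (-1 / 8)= -867923 / 258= -3364.04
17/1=17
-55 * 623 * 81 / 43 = -2775465 / 43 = -64545.70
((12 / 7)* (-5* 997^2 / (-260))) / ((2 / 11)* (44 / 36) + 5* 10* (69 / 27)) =2982027 / 11648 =256.01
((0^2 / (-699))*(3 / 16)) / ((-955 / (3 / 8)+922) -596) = 0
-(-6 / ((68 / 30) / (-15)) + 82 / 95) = -65519 / 1615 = -40.57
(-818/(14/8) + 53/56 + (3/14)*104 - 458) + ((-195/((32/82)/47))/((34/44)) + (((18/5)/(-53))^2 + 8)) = -522915989263/16713550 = -31286.95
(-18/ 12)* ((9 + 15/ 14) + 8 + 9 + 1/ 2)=-579/ 14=-41.36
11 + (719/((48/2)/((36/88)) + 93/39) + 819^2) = 1597136173/2381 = 670783.78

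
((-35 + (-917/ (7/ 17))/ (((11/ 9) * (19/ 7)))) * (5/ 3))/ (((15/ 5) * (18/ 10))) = -3690400/ 16929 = -217.99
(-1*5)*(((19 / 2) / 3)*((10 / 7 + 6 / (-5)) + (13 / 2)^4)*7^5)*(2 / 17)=-45608188297 / 816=-55892387.62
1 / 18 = 0.06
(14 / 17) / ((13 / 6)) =84 / 221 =0.38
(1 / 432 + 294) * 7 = 889063 / 432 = 2058.02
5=5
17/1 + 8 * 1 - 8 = 17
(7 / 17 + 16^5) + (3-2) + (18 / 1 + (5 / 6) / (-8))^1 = 855653771 / 816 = 1048595.31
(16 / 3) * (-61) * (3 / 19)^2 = -2928 / 361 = -8.11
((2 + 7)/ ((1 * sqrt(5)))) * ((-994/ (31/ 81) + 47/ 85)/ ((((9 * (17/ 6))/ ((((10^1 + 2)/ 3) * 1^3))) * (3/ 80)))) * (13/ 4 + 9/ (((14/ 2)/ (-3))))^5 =33615890729 * sqrt(5)/ 20840680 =3606.76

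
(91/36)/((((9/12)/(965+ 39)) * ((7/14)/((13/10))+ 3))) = 296933/297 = 999.77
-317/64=-4.95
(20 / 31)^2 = 400 / 961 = 0.42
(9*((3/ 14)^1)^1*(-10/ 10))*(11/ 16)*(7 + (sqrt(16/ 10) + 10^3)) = -1336.85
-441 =-441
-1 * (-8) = 8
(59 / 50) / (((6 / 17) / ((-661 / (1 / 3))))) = -662983 / 100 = -6629.83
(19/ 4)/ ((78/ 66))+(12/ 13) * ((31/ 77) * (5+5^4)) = 136219/ 572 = 238.15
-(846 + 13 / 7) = -5935 / 7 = -847.86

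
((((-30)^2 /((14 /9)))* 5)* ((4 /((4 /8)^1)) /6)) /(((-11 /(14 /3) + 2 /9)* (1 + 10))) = -486000 /2959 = -164.24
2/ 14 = 1/ 7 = 0.14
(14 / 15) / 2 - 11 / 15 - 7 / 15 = -11 / 15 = -0.73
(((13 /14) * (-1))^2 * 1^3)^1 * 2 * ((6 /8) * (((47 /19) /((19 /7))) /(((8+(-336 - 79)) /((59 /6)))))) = -468637 /16455824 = -0.03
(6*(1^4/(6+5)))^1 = 6/11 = 0.55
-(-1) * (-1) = -1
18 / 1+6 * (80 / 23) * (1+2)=80.61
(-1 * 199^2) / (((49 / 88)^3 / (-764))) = 20618047121408 / 117649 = 175250508.90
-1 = -1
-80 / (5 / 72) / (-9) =128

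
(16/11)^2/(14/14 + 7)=32/121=0.26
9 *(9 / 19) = 81 / 19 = 4.26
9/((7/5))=45/7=6.43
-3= -3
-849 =-849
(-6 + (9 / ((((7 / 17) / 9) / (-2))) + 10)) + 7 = -2677 / 7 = -382.43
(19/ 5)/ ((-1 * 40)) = -19/ 200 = -0.10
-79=-79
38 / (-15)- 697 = -10493 / 15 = -699.53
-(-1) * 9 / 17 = 9 / 17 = 0.53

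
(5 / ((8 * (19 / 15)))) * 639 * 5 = 239625 / 152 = 1576.48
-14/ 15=-0.93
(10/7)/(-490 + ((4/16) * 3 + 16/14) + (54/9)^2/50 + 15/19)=-19000/6471749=-0.00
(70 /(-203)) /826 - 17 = -203614 /11977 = -17.00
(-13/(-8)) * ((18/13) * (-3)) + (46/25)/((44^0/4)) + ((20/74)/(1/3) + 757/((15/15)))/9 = 2824213/33300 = 84.81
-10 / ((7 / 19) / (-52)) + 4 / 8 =19767 / 14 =1411.93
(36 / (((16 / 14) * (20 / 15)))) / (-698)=-189 / 5584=-0.03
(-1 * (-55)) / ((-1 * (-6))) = 55 / 6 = 9.17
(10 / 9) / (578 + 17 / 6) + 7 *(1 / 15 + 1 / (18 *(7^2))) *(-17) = -3542011 / 439110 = -8.07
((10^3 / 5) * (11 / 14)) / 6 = 550 / 21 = 26.19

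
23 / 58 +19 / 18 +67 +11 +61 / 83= 1737092 / 21663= 80.19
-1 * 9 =-9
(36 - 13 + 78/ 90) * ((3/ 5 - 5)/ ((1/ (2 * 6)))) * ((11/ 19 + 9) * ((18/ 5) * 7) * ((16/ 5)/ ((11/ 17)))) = -17864211456/ 11875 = -1504354.65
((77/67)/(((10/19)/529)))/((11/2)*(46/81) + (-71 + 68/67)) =-62688087/3628580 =-17.28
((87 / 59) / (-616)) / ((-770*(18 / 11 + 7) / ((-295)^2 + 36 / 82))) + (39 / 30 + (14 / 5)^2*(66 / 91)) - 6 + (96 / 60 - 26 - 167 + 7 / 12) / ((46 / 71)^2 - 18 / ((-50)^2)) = -92729817542226773023 / 200929885012736880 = -461.50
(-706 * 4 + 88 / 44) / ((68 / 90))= -3735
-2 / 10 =-1 / 5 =-0.20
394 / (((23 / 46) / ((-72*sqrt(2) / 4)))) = -14184*sqrt(2) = -20059.21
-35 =-35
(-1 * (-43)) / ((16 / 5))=215 / 16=13.44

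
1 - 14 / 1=-13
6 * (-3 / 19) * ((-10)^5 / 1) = 1800000 / 19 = 94736.84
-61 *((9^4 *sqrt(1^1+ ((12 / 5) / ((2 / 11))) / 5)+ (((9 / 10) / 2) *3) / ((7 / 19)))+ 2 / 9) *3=-1200663 *sqrt(91) / 5 - 298717 / 420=-2291430.24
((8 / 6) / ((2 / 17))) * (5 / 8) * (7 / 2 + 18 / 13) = 10795 / 312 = 34.60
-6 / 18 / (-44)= 1 / 132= 0.01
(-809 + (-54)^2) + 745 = 2852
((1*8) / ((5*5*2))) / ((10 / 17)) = 34 / 125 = 0.27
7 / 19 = 0.37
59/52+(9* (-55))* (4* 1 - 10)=154499/52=2971.13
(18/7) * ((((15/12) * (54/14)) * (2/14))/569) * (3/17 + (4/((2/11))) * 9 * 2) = 8183025/6635678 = 1.23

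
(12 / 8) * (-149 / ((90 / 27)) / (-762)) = 447 / 5080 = 0.09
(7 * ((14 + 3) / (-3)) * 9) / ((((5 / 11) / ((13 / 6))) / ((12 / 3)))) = -6806.80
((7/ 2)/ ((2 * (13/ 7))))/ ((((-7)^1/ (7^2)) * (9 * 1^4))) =-343/ 468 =-0.73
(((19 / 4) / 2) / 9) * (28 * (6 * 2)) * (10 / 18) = 1330 / 27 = 49.26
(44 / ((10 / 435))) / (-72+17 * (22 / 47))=-44979 / 1505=-29.89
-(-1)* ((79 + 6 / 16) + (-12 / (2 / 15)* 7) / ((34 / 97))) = -233645 / 136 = -1717.98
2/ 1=2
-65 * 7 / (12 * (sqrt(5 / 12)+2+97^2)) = -4282005 / 1062803047+455 * sqrt(15) / 6376818282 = -0.00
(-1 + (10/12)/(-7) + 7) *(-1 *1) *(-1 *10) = 1235/21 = 58.81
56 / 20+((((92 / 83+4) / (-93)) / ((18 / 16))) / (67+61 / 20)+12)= 14.80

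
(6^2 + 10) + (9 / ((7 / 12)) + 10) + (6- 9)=479 / 7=68.43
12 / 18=2 / 3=0.67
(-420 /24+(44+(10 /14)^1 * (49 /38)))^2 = 271441 /361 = 751.91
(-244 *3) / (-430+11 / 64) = 46848 / 27509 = 1.70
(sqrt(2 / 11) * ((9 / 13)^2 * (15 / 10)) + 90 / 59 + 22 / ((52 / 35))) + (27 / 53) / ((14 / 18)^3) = 243 * sqrt(22) / 3718 + 485668567 / 27886586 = 17.72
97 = 97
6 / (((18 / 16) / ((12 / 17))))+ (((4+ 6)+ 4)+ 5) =387 / 17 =22.76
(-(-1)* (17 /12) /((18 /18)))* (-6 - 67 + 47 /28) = -33949 /336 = -101.04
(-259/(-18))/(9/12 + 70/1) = 518/2547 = 0.20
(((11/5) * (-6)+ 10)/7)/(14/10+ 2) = -16/119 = -0.13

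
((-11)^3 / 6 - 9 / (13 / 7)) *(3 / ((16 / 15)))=-265215 / 416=-637.54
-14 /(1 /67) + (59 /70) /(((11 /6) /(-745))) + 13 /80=-7886919 /6160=-1280.34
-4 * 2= -8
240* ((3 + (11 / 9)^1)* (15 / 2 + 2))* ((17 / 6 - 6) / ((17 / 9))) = -274360 / 17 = -16138.82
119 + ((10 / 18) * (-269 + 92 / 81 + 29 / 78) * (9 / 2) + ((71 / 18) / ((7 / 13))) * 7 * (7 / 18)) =-1115737 / 2106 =-529.79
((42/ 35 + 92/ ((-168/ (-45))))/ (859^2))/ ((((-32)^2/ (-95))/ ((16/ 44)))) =-34371/ 29090220544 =-0.00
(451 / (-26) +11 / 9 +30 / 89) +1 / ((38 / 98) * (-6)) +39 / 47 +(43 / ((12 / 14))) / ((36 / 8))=-118245761 / 27896427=-4.24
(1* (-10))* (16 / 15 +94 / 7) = -3044 / 21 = -144.95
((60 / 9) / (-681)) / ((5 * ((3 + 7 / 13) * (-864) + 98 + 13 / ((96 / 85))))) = 1664 / 2505232155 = 0.00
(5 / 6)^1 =5 / 6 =0.83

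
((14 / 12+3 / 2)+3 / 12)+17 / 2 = 137 / 12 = 11.42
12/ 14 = 6/ 7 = 0.86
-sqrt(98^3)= -686 * sqrt(2)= -970.15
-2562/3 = -854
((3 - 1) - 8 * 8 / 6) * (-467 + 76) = 10166 / 3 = 3388.67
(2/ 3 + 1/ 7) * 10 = 170/ 21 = 8.10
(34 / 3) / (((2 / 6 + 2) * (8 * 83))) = 17 / 2324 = 0.01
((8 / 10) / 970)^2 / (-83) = -4 / 488091875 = -0.00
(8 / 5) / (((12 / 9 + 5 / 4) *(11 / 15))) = 0.84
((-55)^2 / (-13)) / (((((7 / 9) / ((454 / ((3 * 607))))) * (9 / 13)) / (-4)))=5493400 / 12747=430.96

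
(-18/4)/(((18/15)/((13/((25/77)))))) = -150.15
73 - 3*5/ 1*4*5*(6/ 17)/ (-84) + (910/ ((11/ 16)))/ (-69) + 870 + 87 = 91411840/ 90321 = 1012.08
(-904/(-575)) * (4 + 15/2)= 452/25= 18.08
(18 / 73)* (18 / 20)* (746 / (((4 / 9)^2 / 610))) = 511241.21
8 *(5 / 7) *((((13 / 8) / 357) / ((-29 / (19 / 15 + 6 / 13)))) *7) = -337 / 31059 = -0.01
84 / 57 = 28 / 19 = 1.47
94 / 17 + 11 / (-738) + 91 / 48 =743761 / 100368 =7.41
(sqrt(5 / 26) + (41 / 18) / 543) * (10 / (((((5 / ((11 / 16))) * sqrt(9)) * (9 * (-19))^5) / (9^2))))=-11 * sqrt(130) / 1126367530704- 451 / 423427547888496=-0.00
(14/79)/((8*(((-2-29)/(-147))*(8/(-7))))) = -0.09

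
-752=-752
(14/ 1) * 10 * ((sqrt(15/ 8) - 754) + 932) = 25111.70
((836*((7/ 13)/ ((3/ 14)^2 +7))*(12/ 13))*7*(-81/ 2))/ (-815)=3902066784/ 190212035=20.51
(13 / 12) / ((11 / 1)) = 13 / 132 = 0.10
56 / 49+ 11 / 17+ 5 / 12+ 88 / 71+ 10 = 1363265 / 101388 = 13.45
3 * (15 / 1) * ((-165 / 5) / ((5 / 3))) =-891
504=504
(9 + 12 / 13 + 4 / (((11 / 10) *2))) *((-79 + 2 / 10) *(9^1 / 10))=-2976867 / 3575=-832.69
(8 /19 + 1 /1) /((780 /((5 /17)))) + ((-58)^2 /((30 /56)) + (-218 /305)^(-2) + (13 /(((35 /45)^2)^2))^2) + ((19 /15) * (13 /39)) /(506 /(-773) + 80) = 7543.38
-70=-70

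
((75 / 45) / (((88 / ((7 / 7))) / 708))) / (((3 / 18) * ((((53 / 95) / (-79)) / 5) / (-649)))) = 1959367875 / 53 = 36969205.19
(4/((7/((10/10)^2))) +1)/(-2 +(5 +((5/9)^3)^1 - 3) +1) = 8019/5978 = 1.34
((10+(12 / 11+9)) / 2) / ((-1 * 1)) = -221 / 22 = -10.05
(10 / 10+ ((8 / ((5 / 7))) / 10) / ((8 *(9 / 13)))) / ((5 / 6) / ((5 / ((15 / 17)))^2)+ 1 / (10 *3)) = 156349 / 7710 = 20.28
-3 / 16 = -0.19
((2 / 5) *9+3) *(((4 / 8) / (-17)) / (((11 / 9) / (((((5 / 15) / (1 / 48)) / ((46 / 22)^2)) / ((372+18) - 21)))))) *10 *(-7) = 40656 / 368713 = 0.11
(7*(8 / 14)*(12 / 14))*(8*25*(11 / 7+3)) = 153600 / 49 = 3134.69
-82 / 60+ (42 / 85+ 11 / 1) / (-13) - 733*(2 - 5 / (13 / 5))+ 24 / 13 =-376513 / 6630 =-56.79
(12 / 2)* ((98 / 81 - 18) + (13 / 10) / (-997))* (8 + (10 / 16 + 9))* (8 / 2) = -637331891 / 89730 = -7102.77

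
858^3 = 631628712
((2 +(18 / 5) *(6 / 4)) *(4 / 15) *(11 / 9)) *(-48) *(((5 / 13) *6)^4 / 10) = -328.32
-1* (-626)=626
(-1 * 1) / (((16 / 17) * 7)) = -17 / 112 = -0.15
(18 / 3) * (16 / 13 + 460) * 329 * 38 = 449771952 / 13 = 34597842.46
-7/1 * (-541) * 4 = 15148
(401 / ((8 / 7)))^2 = 7879249 / 64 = 123113.27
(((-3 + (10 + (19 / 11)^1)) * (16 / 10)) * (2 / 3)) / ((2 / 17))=4352 / 55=79.13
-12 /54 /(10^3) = -1 /4500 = -0.00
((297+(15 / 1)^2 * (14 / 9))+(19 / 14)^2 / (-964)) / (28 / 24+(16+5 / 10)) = 366739221 / 10014032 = 36.62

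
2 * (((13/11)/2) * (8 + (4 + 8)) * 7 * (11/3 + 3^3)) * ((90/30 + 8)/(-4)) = -41860/3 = -13953.33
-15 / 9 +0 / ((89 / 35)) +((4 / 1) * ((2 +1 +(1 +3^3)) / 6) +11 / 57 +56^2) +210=191816 / 57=3365.19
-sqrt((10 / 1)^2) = -10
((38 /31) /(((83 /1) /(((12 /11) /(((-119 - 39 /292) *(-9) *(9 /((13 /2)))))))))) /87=288496 /2312770106889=0.00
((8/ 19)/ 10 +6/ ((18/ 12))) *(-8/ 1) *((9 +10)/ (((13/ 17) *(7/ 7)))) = -52224/ 65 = -803.45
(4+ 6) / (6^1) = 5 / 3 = 1.67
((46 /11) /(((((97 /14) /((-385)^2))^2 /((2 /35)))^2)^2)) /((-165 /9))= -836310355797839469507985372476651600000000000 /7837433594376961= -106707169601776025988709700000.00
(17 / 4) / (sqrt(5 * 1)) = 17 * sqrt(5) / 20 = 1.90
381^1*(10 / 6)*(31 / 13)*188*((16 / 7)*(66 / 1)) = 3908023680 / 91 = 42945315.16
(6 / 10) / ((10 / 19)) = 57 / 50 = 1.14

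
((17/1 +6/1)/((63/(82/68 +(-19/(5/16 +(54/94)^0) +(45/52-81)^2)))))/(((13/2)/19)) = 2703324901601/395301816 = 6838.64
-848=-848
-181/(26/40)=-3620/13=-278.46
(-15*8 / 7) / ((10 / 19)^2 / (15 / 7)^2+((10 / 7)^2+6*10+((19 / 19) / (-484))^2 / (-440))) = -281301726182400 / 1019034251849759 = -0.28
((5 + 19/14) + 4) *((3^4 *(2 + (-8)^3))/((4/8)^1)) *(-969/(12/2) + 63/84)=1925768925/14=137554923.21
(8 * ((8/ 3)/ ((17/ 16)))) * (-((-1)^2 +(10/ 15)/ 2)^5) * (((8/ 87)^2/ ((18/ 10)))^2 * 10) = -1073741824000/ 57509352653913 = -0.02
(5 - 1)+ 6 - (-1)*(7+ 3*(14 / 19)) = 365 / 19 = 19.21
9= 9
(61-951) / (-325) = 178 / 65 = 2.74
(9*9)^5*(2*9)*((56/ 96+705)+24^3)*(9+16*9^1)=279043677054486945/ 2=139521838527243472.50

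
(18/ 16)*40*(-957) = -43065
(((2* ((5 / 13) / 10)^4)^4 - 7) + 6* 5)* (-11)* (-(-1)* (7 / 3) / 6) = -1608980909893511165830511 / 16353278587285827772416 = -98.39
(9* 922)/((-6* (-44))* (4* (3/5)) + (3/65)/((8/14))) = 719160/54919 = 13.09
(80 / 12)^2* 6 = 266.67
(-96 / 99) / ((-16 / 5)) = 10 / 33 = 0.30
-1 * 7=-7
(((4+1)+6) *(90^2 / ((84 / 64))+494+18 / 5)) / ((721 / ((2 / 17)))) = 5135152 / 428995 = 11.97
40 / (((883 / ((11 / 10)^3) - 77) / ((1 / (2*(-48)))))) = -6655 / 9366156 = -0.00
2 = 2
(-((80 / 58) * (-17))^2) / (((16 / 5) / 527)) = -76151500 / 841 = -90548.75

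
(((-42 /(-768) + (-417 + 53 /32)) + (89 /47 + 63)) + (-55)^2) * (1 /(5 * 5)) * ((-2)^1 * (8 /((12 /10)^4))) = -402260525 /487296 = -825.50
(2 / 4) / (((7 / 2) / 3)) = 3 / 7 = 0.43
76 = 76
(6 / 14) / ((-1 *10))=-0.04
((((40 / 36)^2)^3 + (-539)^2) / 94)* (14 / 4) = 1080770395327 / 99910908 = 10817.34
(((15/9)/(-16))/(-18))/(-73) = -5/63072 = -0.00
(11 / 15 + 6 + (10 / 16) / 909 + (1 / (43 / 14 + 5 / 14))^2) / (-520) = -220393 / 16806400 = -0.01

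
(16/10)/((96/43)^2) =1849/5760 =0.32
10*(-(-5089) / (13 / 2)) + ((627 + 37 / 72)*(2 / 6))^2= 31285843573 / 606528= 51581.86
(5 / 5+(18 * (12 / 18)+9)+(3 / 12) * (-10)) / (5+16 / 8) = 39 / 14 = 2.79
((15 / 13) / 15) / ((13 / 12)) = 12 / 169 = 0.07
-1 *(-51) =51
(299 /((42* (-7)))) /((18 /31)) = -9269 /5292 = -1.75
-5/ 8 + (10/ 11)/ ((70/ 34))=-113/ 616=-0.18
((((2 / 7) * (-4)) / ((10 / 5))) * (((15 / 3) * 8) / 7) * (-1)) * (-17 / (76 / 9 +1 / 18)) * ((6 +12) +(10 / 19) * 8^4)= -13216640 / 931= -14196.18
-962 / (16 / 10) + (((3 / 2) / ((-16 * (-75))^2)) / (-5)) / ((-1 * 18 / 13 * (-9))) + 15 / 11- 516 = -9544845600143 / 8553600000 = -1115.89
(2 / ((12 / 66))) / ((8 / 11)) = 121 / 8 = 15.12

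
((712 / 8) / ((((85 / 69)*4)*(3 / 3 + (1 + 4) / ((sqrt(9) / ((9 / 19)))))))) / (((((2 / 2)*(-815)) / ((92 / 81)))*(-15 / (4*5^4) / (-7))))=-62617730 / 3815667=-16.41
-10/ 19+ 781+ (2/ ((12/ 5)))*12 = 790.47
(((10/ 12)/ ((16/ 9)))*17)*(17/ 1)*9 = 39015/ 32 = 1219.22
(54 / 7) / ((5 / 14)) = 108 / 5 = 21.60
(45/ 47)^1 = 0.96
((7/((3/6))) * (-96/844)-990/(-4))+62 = 307.91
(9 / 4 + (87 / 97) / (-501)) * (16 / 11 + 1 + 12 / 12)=2767825 / 356378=7.77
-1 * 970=-970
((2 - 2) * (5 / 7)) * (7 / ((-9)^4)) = 0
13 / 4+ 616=2477 / 4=619.25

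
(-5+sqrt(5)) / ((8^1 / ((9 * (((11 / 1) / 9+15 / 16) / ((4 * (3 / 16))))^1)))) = -1555 / 96+311 * sqrt(5) / 96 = -8.95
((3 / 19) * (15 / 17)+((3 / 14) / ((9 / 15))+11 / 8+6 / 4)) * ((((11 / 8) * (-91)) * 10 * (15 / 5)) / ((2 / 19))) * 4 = -130808535 / 272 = -480913.73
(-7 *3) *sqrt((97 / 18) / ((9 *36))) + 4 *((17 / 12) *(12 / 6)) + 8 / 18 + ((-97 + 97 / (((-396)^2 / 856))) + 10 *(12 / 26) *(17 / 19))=-390062269 / 4841694-7 *sqrt(194) / 36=-83.27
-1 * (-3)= 3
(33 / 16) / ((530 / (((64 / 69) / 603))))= 22 / 3675285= 0.00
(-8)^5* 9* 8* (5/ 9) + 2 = -1310718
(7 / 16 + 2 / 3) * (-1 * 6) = -53 / 8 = -6.62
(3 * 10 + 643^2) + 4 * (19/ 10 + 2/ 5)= 2067441/ 5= 413488.20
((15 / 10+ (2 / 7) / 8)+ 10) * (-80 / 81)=-6460 / 567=-11.39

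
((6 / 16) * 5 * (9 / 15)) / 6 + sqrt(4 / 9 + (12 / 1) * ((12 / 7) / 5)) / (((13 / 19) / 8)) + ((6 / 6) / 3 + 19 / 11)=27.21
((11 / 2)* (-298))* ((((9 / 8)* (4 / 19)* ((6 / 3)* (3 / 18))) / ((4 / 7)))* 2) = -34419 / 76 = -452.88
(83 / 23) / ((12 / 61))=5063 / 276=18.34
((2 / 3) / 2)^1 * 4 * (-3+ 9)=8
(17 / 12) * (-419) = -7123 / 12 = -593.58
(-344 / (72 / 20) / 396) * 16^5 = -225443840 / 891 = -253023.39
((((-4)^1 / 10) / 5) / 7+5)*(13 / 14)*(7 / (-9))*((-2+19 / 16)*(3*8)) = 49179 / 700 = 70.26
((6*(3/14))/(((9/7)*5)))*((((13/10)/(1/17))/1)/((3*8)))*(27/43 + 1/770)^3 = 1998240308247677/43557083077200000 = 0.05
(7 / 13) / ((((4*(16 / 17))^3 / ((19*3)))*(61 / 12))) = 5880861 / 51970048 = 0.11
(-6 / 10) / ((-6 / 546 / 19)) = 1037.40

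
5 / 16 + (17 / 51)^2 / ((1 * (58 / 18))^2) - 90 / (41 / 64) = -77328251 / 551696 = -140.16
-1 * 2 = -2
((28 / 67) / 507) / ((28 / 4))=4 / 33969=0.00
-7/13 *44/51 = -308/663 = -0.46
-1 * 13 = -13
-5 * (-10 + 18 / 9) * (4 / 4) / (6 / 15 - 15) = -200 / 73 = -2.74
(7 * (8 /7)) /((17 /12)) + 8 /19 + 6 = 3898 /323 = 12.07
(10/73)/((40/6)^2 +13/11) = 990/329741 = 0.00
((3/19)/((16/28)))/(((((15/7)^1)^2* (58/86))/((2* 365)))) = 1076677/16530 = 65.13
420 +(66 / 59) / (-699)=5773718 / 13747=420.00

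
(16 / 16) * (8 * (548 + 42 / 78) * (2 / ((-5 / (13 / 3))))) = -38032 / 5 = -7606.40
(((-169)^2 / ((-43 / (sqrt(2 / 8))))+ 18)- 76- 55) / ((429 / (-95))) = 98.57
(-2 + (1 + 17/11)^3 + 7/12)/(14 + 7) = 240797/335412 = 0.72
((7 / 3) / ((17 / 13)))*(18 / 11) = 546 / 187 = 2.92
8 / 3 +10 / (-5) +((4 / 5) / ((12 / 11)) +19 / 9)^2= 17734 / 2025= 8.76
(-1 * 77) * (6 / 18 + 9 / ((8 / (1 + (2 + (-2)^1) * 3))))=-2695 / 24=-112.29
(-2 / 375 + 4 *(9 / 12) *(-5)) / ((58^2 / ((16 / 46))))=-0.00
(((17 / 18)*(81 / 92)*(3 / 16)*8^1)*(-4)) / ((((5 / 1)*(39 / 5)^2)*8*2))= -0.00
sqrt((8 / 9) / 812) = sqrt(406) / 609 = 0.03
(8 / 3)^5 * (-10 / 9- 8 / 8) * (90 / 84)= -1556480 / 5103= -305.01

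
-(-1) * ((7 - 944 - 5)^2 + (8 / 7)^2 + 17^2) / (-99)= -43495061 / 4851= -8966.21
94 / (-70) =-47 / 35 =-1.34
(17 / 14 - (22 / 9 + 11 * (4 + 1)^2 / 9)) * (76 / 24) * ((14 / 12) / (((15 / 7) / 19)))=-224903 / 216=-1041.22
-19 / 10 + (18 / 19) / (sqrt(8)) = -19 / 10 + 9 * sqrt(2) / 38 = -1.57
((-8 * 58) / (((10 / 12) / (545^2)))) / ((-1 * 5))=33076704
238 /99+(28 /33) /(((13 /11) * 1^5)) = 4018 /1287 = 3.12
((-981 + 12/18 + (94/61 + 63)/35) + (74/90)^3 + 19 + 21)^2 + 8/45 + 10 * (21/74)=49280838391751267678182/56018639457703125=879722.16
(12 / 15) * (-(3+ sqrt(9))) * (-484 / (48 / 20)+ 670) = -2248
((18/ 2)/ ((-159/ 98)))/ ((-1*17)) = 294/ 901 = 0.33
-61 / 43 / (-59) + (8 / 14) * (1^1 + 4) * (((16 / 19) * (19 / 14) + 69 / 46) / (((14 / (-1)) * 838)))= 17064129 / 729220058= 0.02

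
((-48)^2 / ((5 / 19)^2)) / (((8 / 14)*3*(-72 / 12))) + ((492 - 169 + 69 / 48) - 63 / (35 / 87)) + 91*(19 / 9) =-10348601 / 3600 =-2874.61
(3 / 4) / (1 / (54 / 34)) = 81 / 68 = 1.19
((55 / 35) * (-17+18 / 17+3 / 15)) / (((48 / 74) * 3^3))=-90761 / 64260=-1.41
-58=-58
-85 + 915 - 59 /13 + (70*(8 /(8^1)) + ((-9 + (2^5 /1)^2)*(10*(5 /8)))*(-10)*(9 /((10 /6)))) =-8883343 /26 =-341667.04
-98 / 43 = -2.28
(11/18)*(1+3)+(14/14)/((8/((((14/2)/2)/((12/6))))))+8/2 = 1919/288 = 6.66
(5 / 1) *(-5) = -25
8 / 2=4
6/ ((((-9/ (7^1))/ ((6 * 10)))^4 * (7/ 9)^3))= 60480000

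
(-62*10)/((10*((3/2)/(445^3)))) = -10927019500/3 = -3642339833.33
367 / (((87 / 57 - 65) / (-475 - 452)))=718219 / 134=5359.84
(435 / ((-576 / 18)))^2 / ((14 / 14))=189225 / 1024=184.79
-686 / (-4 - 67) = 686 / 71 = 9.66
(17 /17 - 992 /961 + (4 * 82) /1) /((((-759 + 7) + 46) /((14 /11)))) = -71169 /120373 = -0.59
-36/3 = -12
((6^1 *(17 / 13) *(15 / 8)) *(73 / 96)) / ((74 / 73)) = 1358895 / 123136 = 11.04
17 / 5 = 3.40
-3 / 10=-0.30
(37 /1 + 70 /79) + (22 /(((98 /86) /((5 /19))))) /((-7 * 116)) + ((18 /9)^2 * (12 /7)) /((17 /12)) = 21686254463 /507635198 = 42.72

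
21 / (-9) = -7 / 3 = -2.33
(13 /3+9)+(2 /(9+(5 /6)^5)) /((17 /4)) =49900744 /3728559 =13.38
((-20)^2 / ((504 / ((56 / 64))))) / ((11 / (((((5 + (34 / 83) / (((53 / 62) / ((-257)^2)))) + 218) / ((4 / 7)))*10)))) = 13631748375 / 387112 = 35213.96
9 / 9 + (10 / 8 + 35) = 37.25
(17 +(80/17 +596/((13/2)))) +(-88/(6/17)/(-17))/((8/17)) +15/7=1361741/9282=146.71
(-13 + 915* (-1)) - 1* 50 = -978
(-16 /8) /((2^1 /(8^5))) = -32768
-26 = -26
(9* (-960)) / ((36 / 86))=-20640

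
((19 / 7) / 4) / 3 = 19 / 84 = 0.23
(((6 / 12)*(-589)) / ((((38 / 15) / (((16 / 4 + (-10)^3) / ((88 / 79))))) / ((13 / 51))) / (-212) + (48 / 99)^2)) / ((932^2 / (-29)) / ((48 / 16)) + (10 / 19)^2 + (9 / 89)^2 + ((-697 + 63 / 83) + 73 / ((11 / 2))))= 106158099748610261002365 / 904093960862104474254118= 0.12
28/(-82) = -14/41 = -0.34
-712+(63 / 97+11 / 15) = -1033948 / 1455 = -710.62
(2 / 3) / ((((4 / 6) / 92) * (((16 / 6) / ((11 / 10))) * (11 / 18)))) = 621 / 10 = 62.10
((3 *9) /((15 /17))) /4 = 153 /20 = 7.65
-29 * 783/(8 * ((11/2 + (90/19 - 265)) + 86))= 431433/25652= 16.82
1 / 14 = 0.07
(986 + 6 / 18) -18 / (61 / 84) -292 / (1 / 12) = -465269 / 183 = -2542.45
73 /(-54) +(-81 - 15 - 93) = -190.35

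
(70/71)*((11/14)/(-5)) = -11/71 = -0.15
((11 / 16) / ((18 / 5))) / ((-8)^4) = 55 / 1179648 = 0.00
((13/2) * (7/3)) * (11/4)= 1001/24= 41.71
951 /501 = 317 /167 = 1.90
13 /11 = 1.18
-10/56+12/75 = -13/700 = -0.02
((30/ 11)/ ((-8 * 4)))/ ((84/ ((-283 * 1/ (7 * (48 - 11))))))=1415/ 1276352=0.00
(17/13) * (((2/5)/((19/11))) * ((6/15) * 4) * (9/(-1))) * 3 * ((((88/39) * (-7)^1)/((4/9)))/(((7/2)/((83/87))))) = 295023168/2327975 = 126.73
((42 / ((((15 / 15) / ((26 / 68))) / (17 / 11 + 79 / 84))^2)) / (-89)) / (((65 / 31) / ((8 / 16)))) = -0.10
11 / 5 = 2.20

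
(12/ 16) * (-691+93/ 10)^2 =139414467/ 400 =348536.17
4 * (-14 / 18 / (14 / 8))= -16 / 9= -1.78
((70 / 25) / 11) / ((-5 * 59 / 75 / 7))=-294 / 649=-0.45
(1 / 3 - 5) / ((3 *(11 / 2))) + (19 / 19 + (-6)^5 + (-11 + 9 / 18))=-1541585 / 198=-7785.78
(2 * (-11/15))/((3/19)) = -418/45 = -9.29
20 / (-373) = -0.05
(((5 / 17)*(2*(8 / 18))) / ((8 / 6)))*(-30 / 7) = -100 / 119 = -0.84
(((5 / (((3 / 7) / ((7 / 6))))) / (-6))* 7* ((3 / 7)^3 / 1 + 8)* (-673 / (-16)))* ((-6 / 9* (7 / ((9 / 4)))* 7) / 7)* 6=65270905 / 972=67151.14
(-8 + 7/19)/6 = -145/114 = -1.27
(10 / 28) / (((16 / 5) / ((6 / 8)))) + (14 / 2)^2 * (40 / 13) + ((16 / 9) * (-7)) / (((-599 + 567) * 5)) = 79111843 / 524160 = 150.93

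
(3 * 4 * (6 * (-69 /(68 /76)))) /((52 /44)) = -4698.24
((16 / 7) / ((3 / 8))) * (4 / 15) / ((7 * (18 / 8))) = 2048 / 19845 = 0.10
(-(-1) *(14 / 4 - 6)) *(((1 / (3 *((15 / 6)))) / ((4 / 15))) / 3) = -5 / 12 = -0.42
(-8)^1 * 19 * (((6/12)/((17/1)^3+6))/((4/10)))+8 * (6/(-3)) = -78894/4919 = -16.04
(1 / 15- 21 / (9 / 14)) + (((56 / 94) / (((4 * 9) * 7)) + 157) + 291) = 415.40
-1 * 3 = -3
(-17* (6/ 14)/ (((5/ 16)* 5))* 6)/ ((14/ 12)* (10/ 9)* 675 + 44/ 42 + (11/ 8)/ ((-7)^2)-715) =-822528/ 4735625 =-0.17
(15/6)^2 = 25/4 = 6.25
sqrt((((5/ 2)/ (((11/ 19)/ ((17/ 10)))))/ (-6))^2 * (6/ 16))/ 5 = 323 * sqrt(6)/ 5280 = 0.15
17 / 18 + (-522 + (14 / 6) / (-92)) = -431455 / 828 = -521.08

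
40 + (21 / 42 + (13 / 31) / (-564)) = 40.50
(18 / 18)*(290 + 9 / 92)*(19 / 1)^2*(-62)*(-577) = 172336397623 / 46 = 3746443426.59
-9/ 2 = -4.50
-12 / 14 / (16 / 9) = -27 / 56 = -0.48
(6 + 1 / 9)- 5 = 10 / 9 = 1.11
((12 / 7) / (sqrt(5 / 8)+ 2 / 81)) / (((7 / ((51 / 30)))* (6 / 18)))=-396576 / 8029385+ 4015332* sqrt(10) / 8029385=1.53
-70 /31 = -2.26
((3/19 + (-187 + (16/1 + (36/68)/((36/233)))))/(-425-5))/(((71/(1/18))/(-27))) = -648903/78889520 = -0.01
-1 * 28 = -28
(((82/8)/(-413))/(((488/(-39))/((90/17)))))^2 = 0.00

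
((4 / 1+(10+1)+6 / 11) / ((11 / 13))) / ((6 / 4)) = 1482 / 121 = 12.25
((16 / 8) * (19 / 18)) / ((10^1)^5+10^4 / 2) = 0.00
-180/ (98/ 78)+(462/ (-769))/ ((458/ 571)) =-144.01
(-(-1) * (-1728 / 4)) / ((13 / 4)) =-1728 / 13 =-132.92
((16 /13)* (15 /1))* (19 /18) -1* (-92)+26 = 5362 /39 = 137.49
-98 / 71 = -1.38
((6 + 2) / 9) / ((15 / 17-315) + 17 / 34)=-272 / 95967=-0.00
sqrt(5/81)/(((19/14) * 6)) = 7 * sqrt(5)/513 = 0.03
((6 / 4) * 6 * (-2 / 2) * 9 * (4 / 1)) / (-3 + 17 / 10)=3240 / 13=249.23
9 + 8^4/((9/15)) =20507/3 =6835.67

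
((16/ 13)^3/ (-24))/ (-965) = 512/ 6360315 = 0.00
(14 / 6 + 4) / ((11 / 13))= 247 / 33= 7.48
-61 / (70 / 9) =-549 / 70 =-7.84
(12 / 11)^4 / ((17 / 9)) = 186624 / 248897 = 0.75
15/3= 5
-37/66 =-0.56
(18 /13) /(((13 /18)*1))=1.92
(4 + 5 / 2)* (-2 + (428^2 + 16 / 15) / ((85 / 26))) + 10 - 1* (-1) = 464371594 / 1275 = 364213.01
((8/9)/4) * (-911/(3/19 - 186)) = 1.09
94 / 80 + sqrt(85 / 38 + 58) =47 / 40 + sqrt(86982) / 38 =8.94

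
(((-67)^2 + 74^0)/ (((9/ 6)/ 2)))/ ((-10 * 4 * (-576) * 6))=449/ 10368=0.04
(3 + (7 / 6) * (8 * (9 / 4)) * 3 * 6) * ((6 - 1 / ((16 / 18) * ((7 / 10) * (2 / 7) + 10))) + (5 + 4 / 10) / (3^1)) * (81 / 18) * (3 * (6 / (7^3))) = 23053167 / 33320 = 691.87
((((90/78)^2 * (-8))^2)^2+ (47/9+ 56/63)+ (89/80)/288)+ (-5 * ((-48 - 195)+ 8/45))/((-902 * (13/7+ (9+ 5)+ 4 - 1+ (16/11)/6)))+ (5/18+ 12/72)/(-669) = 7320856571206620531584723/568610375610904174080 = 12875.00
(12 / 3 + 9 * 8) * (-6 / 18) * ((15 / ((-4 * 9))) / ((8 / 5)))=475 / 72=6.60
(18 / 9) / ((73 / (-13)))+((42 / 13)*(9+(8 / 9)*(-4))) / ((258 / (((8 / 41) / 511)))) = -5362654 / 15057783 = -0.36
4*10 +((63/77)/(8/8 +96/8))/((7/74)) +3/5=41.27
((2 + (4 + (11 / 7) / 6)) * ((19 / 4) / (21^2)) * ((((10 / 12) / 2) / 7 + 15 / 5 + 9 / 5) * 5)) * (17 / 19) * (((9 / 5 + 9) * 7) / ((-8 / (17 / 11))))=-155130287 / 7244160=-21.41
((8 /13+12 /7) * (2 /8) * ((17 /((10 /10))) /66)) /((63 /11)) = 901 /34398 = 0.03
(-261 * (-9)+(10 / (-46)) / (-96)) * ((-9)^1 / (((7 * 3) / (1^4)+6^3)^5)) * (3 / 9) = -5186597 / 550325382848352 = -0.00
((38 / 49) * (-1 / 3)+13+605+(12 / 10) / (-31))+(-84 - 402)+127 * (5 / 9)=13825369 / 68355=202.26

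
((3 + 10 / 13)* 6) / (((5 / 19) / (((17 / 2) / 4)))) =47481 / 260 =182.62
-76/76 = -1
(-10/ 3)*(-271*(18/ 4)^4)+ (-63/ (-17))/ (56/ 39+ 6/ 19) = 32695213437/ 88264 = 370425.24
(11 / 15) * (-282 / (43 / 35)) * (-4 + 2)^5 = 231616 / 43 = 5386.42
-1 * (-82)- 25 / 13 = 1041 / 13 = 80.08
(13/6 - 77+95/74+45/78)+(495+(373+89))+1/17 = 43375037/49062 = 884.09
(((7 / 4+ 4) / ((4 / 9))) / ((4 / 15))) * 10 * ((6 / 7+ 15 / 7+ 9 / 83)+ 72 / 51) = 49509225 / 22576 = 2193.00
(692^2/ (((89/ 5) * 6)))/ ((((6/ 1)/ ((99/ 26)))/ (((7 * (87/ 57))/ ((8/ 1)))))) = 334157285/ 87932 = 3800.18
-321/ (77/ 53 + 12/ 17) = -289221/ 1945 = -148.70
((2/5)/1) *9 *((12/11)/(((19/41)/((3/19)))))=26568/19855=1.34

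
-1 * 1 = -1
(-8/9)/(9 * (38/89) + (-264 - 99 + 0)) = 712/287685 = 0.00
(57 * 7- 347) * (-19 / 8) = -123.50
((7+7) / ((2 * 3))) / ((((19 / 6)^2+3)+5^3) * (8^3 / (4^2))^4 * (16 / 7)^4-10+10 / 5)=50421 / 85366769802424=0.00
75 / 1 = 75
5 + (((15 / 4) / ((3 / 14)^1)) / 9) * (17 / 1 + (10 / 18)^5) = 20278970 / 531441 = 38.16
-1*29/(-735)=29/735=0.04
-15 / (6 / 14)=-35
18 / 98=9 / 49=0.18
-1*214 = -214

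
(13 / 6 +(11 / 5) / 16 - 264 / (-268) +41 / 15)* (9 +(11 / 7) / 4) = 8489903 / 150080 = 56.57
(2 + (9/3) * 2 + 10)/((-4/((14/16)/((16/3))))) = -189/256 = -0.74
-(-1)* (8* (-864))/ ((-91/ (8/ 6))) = 9216/ 91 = 101.27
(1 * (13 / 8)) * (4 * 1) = 13 / 2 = 6.50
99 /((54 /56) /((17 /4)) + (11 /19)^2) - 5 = 4132211 /24146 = 171.13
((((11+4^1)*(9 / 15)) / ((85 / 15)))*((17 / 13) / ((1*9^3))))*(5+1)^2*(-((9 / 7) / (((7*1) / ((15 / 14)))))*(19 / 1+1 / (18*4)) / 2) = -6845 / 35672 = -0.19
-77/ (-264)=7/ 24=0.29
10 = 10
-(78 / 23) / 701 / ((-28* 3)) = 13 / 225722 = 0.00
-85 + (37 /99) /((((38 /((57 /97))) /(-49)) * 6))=-3266833 /38412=-85.05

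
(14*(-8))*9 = -1008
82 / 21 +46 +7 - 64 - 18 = -527 / 21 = -25.10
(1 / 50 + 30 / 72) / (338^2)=131 / 34273200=0.00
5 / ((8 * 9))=5 / 72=0.07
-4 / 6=-2 / 3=-0.67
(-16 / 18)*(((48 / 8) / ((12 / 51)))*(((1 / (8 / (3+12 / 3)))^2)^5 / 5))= -4802079233 / 4026531840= -1.19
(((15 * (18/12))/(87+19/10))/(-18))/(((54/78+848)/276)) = -44850/9808337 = -0.00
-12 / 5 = -2.40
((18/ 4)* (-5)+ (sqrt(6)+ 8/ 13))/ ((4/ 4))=-569/ 26+ sqrt(6)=-19.44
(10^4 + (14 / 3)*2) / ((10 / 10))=30028 / 3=10009.33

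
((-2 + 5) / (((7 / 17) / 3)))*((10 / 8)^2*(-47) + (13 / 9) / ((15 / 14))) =-2647121 / 1680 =-1575.67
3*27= 81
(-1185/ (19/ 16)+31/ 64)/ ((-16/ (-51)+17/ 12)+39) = -61855401/ 2525936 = -24.49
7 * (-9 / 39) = -21 / 13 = -1.62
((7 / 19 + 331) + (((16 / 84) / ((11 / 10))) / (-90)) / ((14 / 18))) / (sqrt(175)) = 10180556*sqrt(7) / 1075305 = 25.05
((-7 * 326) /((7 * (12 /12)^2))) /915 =-326 /915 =-0.36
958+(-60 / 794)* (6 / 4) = 380281 / 397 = 957.89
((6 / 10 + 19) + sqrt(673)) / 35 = 14 / 25 + sqrt(673) / 35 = 1.30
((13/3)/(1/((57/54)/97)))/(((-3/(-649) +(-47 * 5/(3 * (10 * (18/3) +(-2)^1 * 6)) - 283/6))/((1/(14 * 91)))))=-49324/65022337569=-0.00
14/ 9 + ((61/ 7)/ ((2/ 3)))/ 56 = 12623/ 7056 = 1.79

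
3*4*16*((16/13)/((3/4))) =4096/13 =315.08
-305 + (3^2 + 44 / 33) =-884 / 3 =-294.67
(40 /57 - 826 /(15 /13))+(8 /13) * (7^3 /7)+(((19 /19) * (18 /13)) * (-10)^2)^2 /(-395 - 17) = -3629186474 /4960995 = -731.54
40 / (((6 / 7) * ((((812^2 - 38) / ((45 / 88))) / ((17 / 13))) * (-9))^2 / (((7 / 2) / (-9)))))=-1770125 / 7679976188303143296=-0.00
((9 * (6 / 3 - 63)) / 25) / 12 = -183 / 100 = -1.83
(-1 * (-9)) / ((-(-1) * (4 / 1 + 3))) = 9 / 7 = 1.29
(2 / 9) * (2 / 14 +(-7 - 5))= -166 / 63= -2.63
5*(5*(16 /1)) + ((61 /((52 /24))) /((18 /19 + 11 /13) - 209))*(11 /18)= 61403251 /153540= 399.92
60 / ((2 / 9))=270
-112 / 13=-8.62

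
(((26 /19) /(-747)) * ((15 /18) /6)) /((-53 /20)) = 650 /6770061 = 0.00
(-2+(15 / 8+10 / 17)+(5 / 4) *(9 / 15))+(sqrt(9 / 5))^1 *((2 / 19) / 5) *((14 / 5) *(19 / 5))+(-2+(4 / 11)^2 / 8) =-12675 / 16456+84 *sqrt(5) / 625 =-0.47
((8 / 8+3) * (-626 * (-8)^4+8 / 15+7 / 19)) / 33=-265733492 / 855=-310799.41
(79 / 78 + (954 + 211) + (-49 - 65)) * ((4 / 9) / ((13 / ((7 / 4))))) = 574399 / 9126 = 62.94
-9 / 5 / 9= -1 / 5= -0.20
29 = 29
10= 10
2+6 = 8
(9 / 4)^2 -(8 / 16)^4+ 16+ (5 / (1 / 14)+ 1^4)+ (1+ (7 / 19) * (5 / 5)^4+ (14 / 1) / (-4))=3415 / 38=89.87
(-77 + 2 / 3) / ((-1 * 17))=229 / 51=4.49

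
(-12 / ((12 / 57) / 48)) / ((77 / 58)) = -158688 / 77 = -2060.88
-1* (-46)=46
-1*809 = -809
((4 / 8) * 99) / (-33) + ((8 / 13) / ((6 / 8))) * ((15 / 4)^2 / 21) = -173 / 182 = -0.95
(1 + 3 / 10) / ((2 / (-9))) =-117 / 20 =-5.85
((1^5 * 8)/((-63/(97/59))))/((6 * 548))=-97/1527687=-0.00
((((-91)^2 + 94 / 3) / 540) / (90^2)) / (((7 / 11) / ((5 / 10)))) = 0.00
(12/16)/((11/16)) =12/11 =1.09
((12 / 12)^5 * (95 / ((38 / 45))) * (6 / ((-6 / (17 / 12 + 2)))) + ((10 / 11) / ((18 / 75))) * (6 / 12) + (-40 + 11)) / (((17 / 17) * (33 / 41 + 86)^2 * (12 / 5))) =-913043555 / 40127411808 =-0.02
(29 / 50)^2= 841 / 2500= 0.34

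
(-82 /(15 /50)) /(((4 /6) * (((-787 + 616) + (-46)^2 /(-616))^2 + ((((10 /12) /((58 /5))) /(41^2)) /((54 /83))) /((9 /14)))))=-172778039737380 /12822487064438437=-0.01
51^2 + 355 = 2956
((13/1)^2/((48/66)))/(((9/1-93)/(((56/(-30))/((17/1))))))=0.30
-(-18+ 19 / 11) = 179 / 11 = 16.27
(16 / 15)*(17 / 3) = 6.04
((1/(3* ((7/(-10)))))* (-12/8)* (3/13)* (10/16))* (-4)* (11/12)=-275/728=-0.38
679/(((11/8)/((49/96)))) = 33271/132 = 252.05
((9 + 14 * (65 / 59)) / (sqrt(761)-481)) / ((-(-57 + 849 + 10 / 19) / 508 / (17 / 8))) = 59111261 * sqrt(761) / 409740226400 + 28432516541 / 409740226400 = 0.07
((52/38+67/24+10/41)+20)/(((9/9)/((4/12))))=456257/56088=8.13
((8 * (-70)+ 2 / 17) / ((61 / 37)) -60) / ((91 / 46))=-2723108 / 13481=-202.00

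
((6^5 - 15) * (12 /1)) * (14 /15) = 434616 /5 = 86923.20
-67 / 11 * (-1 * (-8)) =-536 / 11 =-48.73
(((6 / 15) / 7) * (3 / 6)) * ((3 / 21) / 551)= 1 / 134995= 0.00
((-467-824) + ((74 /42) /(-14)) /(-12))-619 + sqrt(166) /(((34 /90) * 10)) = -1906.58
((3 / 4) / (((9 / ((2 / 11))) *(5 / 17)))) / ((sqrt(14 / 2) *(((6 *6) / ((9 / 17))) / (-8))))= -sqrt(7) / 1155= -0.00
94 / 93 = 1.01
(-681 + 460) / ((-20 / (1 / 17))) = 13 / 20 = 0.65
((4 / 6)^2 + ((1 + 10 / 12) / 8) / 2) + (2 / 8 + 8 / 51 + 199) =979033 / 4896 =199.97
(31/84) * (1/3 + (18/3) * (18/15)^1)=3503/1260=2.78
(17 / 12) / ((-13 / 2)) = -17 / 78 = -0.22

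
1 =1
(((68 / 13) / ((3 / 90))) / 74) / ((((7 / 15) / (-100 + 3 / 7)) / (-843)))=8989836300 / 23569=381426.29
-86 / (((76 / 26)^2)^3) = -207552787 / 1505468192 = -0.14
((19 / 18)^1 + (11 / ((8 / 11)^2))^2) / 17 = 15982961 / 626688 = 25.50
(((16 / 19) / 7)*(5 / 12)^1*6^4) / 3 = 2880 / 133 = 21.65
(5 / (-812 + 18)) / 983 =-5 / 780502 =-0.00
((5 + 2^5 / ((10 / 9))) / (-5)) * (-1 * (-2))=-338 / 25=-13.52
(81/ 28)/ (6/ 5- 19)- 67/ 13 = -172229/ 32396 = -5.32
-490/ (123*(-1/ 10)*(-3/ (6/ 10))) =-980/ 123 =-7.97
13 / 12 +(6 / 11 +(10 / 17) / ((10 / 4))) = 4183 / 2244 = 1.86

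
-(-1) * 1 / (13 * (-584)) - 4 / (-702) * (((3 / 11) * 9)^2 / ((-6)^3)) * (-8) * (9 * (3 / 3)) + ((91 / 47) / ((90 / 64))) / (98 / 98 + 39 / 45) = 0.75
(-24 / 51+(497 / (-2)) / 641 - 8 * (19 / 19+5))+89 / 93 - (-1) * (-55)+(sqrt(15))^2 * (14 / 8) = -310720045 / 4053684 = -76.65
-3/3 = -1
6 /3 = 2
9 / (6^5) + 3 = 2593 / 864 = 3.00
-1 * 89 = -89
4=4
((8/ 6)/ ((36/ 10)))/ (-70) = -1/ 189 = -0.01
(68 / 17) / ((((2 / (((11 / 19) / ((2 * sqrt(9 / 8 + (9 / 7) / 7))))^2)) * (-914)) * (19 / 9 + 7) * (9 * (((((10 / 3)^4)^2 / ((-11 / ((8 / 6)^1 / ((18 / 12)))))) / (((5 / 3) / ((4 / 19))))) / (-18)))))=-427901859 / 2164498240000000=-0.00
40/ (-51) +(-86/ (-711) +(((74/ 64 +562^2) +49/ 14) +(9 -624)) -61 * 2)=315110.99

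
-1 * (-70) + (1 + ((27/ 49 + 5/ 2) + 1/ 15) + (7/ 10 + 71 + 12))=115996/ 735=157.82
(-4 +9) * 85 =425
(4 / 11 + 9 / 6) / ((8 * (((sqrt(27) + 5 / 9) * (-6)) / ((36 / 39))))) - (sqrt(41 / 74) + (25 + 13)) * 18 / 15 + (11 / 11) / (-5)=-46.70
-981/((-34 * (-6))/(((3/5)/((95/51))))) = -2943/1900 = -1.55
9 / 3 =3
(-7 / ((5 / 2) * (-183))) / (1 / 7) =98 / 915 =0.11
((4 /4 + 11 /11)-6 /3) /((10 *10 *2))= 0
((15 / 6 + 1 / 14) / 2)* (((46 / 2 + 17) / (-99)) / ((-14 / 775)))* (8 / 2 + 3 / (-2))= 38750 / 539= 71.89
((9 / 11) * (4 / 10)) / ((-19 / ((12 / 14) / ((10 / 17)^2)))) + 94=93.96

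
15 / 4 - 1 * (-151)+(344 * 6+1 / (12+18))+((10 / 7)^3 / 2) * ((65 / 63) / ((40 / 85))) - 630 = 688021631 / 432180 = 1591.98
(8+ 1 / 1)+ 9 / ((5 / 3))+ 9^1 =117 / 5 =23.40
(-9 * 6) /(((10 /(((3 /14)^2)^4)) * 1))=-177147 /7378945280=-0.00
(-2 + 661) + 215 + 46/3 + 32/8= 2680/3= 893.33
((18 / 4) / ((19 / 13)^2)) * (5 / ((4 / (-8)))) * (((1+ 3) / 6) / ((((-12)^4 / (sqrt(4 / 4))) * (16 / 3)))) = -845 / 6653952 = -0.00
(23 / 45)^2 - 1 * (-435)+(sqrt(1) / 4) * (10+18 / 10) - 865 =-3456989 / 8100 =-426.79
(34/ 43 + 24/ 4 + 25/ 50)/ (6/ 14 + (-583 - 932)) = -77/ 15996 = -0.00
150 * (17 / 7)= 2550 / 7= 364.29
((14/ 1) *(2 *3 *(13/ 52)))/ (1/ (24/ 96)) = 21/ 4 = 5.25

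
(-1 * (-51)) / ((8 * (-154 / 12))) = -153 / 308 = -0.50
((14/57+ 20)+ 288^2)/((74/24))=18915848/703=26907.32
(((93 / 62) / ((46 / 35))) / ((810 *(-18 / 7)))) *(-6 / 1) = 49 / 14904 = 0.00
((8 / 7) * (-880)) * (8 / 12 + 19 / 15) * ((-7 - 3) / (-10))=-40832 / 21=-1944.38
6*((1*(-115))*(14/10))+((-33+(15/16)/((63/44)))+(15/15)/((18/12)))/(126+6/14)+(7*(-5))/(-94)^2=-3777987559/3909930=-966.25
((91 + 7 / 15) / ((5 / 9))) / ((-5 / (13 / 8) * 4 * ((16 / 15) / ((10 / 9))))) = -4459 / 320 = -13.93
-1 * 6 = -6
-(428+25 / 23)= -9869 / 23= -429.09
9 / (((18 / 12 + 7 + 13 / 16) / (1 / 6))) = 24 / 149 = 0.16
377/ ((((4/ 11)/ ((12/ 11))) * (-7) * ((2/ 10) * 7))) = -115.41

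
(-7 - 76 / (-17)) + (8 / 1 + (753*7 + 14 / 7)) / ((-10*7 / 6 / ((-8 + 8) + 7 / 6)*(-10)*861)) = -3612523 / 1463700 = -2.47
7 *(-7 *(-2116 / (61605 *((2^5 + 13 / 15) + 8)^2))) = 0.00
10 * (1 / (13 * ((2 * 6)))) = 0.06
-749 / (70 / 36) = -1926 / 5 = -385.20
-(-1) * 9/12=3/4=0.75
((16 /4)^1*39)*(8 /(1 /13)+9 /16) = 65247 /4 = 16311.75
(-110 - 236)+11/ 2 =-681/ 2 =-340.50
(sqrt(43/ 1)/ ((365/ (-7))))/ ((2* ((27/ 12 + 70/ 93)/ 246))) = -320292* sqrt(43)/ 407705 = -5.15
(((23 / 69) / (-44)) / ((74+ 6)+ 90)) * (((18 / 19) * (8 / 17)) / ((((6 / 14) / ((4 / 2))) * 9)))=-28 / 2718045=-0.00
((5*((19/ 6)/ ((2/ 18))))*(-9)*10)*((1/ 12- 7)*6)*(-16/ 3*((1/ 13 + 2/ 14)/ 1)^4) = -454176000000/ 68574961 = -6623.06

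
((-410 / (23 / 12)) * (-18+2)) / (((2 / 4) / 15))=2361600 / 23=102678.26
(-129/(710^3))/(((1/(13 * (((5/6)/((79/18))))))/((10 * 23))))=-115713/565499380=-0.00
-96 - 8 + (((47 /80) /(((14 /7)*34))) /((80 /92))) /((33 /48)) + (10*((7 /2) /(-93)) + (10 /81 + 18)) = -16197544409 /187822800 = -86.24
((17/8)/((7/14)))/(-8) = -17/32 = -0.53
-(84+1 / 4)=-84.25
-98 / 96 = -49 / 48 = -1.02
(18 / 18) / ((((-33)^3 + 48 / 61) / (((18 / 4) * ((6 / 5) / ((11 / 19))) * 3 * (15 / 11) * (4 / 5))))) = -0.00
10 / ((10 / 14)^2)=98 / 5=19.60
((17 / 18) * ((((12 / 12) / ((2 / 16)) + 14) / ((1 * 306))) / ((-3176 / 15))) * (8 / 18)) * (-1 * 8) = 110 / 96471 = 0.00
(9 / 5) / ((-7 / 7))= -9 / 5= -1.80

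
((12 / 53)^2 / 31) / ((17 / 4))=576 / 1480343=0.00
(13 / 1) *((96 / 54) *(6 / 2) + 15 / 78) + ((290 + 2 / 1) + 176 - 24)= 3095 / 6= 515.83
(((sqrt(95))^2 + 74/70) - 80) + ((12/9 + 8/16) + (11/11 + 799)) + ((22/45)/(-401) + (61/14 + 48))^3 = 2327127921013379290633/16123330866447000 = 144332.95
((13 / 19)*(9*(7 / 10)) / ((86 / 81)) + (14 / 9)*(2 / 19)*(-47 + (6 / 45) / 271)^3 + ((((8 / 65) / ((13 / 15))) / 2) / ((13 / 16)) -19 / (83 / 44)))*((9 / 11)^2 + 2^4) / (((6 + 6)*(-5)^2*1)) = -12357011490278210517822643919 / 13077387162275484841650000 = -944.91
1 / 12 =0.08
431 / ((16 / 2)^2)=431 / 64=6.73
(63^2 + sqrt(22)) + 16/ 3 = sqrt(22) + 11923/ 3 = 3979.02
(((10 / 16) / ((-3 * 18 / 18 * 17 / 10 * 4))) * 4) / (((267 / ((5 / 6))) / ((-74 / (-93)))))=-4625 / 15196572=-0.00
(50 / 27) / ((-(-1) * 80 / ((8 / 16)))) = 0.01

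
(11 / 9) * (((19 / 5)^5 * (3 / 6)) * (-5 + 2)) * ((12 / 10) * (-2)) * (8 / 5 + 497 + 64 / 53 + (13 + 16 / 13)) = 96466251801436 / 53828125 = 1792116.14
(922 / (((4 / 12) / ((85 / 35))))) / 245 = 47022 / 1715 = 27.42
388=388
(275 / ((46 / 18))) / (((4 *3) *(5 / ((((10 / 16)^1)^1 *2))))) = 825 / 368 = 2.24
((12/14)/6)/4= 1/28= 0.04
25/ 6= 4.17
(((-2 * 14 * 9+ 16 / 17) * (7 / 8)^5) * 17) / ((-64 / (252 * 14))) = 7908483429 / 65536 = 120673.88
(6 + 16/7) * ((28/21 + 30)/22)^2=128122/7623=16.81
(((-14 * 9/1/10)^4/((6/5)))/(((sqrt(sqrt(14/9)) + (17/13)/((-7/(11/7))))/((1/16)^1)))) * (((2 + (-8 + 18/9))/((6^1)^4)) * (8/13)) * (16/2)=-821051315476119 * 14^(3/4) * sqrt(3)/573518315101250-723092288825907 * sqrt(14)/573518315101250-212273560455957 * 14^(1/4) * sqrt(3)/573518315101250-186947358580521/573518315101250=-24.23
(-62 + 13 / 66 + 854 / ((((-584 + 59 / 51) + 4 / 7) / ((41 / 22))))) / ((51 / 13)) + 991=681886266487 / 699693786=974.55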